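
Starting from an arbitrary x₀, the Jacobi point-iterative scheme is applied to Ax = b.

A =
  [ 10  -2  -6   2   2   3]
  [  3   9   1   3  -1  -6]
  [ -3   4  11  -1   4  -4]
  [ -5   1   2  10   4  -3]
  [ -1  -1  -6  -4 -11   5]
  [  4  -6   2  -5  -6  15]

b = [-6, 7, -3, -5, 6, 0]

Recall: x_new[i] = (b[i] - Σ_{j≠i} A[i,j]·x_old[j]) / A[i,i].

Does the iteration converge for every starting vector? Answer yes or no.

no

Let D = diag(10, 9, 11, 10, -11, 15); L, U the strict triangles.
T_J = -D⁻¹(L+U): T[4,2] = -(-6)/(-11) = -0.5455; T[4,4] = 0.
  T[0,:] = [+0.0000, +0.2000, +0.6000, -0.2000, -0.2000, -0.3000]
  T[1,:] = [-0.3333, +0.0000, -0.1111, -0.3333, +0.1111, +0.6667]
  T[2,:] = [+0.2727, -0.3636, +0.0000, +0.0909, -0.3636, +0.3636]
  T[3,:] = [+0.5000, -0.1000, -0.2000, +0.0000, -0.4000, +0.3000]
  T[4,:] = [-0.0909, -0.0909, -0.5455, -0.3636, +0.0000, +0.4545]
  T[5,:] = [-0.2667, +0.4000, -0.1333, +0.3333, +0.4000, +0.0000]
|eigenvalues of T|: 1.1547, 0.9542, 0.4872, 0.4872, 0.4158, 0.0653.
spectral radius ρ = 1.1547; 1.1547 > 1: divergent.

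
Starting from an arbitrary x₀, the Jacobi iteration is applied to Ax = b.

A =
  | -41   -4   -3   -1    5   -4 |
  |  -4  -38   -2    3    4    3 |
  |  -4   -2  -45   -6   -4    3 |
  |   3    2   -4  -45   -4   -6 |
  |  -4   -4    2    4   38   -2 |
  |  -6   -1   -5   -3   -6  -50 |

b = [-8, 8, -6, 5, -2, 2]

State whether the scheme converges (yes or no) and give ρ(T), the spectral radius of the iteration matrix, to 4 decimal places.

yes, ρ = 0.2557

Diagonal D = diag(-41, -38, -45, -45, 38, -50); L, U strict lower/upper.
Jacobi: T = -D⁻¹(L+U), T[0,3] = -(-1)/(-41) = -0.0244; T[0,0] = 0.
  T[0,:] = [+0.0000, -0.0976, -0.0732, -0.0244, +0.1220, -0.0976]
  T[1,:] = [-0.1053, +0.0000, -0.0526, +0.0789, +0.1053, +0.0789]
  T[2,:] = [-0.0889, -0.0444, +0.0000, -0.1333, -0.0889, +0.0667]
  T[3,:] = [+0.0667, +0.0444, -0.0889, +0.0000, -0.0889, -0.1333]
  T[4,:] = [+0.1053, +0.1053, -0.0526, -0.1053, +0.0000, +0.0526]
  T[5,:] = [-0.1200, -0.0200, -0.1000, -0.0600, -0.1200, +0.0000]
|roots of det(T-λI)|: 0.2557, 0.1847, 0.1818, 0.1440, 0.1440, 0.0063.
ρ(T) = max|λ| = 0.2557; 0.2557 < 1, so it converges for any x₀.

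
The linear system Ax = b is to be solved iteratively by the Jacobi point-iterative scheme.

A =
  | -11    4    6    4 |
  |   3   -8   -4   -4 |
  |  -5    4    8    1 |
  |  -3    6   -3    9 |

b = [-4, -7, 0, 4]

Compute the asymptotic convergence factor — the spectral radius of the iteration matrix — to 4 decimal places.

Write A = D+L+U with D = diag(-11, -8, 8, 9).
Jacobi T = -D⁻¹(L+U): T[3,2] = -(-3)/(9) = +0.3333; T[3,3] = 0.
  T[0,:] = [+0.0000  +0.3636  +0.5455  +0.3636]
  T[1,:] = [+0.3750  +0.0000  -0.5000  -0.5000]
  T[2,:] = [+0.6250  -0.5000  +0.0000  -0.1250]
  T[3,:] = [+0.3333  -0.6667  +0.3333  +0.0000]
|roots of det(T-λI)|: 1.1560, 0.8698, 0.4137, 0.1275.
spectral radius ρ = 1.1560; 1.1560 > 1, so it fails to converge.

1.1560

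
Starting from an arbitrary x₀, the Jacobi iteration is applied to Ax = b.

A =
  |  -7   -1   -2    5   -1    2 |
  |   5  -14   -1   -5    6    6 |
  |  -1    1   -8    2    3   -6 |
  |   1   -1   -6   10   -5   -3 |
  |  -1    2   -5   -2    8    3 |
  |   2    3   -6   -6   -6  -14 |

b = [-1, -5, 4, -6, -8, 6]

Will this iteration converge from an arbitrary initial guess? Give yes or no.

Diagonal D = diag(-7, -14, -8, 10, 8, -14); L, U strict lower/upper.
Jacobi T = -D⁻¹(L+U): T[0,1] = -(-1)/(-7) = -0.1429; T[0,0] = 0.
  T[0,:] = [+0.0000 -0.1429 -0.2857 +0.7143 -0.1429 +0.2857]
  T[1,:] = [+0.3571 +0.0000 -0.0714 -0.3571 +0.4286 +0.4286]
  T[2,:] = [-0.1250 +0.1250 +0.0000 +0.2500 +0.3750 -0.7500]
  T[3,:] = [-0.1000 +0.1000 +0.6000 +0.0000 +0.5000 +0.3000]
  T[4,:] = [+0.1250 -0.2500 +0.6250 +0.2500 +0.0000 -0.3750]
  T[5,:] = [+0.1429 +0.2143 -0.4286 -0.4286 -0.4286 +0.0000]
eigenvalue magnitudes: 1.2359, 0.6473, 0.6473, 0.5914, 0.5914, 0.2627.
spectral radius ρ = 1.2359; 1.2359 > 1, so it fails to converge.

no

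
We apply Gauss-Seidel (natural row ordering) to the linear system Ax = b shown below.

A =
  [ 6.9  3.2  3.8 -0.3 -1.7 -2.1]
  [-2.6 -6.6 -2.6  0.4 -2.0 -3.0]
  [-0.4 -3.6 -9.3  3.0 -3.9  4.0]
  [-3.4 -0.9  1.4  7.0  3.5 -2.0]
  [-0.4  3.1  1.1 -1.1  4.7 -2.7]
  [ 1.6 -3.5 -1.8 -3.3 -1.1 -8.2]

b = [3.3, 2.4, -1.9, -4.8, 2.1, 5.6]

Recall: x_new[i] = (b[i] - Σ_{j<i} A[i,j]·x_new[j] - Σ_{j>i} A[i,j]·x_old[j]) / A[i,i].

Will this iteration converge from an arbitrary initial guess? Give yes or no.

Let D = diag(6.9, -6.6, -9.3, 7, 4.7, -8.2); L, U the strict triangles.
GS T = -(D+L)⁻¹U: row 0 first, T[0,5] = -(-2.1)/(6.9) = +0.3043; later rows by forward substitution.
  T[0,:] = [+0.0000, -0.4638, -0.5507, +0.0435, +0.2464, +0.3043]
  T[1,:] = [+0.0000, +0.1827, -0.1770, +0.0435, -0.4001, -0.5744]
  T[2,:] = [+0.0000, -0.0508, +0.0922, +0.3039, -0.2751, +0.6394]
  T[3,:] = [+0.0000, -0.1916, -0.3087, -0.0341, -0.3768, +0.2318]
  T[4,:] = [+0.0000, -0.1929, -0.0240, -0.1041, +0.2611, +0.8839]
  T[5,:] = [+0.0000, -0.0543, +0.0753, -0.0491, +0.3958, -0.0476]
|λ(T)| sorted: 0.8922, 0.5459, 0.2271, 0.2271, 0.1314, 0.0000.
ρ = 0.8922; 0.8922 < 1, so it converges for any x₀.

yes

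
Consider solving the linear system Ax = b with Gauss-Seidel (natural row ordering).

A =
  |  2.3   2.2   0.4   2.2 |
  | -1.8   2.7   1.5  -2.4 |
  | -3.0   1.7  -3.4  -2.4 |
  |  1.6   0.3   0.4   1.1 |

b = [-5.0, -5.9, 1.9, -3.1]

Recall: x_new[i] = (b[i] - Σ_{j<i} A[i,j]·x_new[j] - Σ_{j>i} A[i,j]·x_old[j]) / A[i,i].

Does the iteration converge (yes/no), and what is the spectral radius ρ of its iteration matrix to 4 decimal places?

Let D = diag(2.3, 2.7, -3.4, 1.1); L, U the strict triangles.
Gauss-Seidel: T = -(D+L)⁻¹U, row 0 first, T[0,1] = -(2.2)/(2.3) = -0.9565; later rows by forward substitution.
  T[0,:] = [+0.0000 -0.9565 -0.1739 -0.9565]
  T[1,:] = [+0.0000 -0.6377 -0.6715 +0.2512]
  T[2,:] = [+0.0000 +0.5251 -0.1823 +0.2637]
  T[3,:] = [+0.0000 +1.3743 +0.5024 +1.2269]
moduli |λ_i(T)| = 1.4053, 0.6231, 0.6231, 0.0000.
spectral radius ρ = 1.4053; 1.4053 > 1: divergent.

no, ρ = 1.4053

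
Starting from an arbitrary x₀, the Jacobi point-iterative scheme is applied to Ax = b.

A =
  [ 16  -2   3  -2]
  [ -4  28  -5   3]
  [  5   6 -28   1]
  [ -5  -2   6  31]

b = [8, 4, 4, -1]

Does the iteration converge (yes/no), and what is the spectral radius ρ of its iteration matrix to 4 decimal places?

yes, ρ = 0.2045

Let D = diag(16, 28, -28, 31); L, U the strict triangles.
T_J = -D⁻¹(L+U): T[0,3] = -(-2)/(16) = +0.1250; T[0,0] = 0.
  T[0,:] = [+0.0000  +0.1250  -0.1875  +0.1250]
  T[1,:] = [+0.1429  +0.0000  +0.1786  -0.1071]
  T[2,:] = [+0.1786  +0.2143  +0.0000  +0.0357]
  T[3,:] = [+0.1613  +0.0645  -0.1935  +0.0000]
|eigenvalues of T|: 0.2045, 0.1437, 0.1437, 0.0329.
ρ = 0.2045; 0.2045 < 1 ⇒ converges.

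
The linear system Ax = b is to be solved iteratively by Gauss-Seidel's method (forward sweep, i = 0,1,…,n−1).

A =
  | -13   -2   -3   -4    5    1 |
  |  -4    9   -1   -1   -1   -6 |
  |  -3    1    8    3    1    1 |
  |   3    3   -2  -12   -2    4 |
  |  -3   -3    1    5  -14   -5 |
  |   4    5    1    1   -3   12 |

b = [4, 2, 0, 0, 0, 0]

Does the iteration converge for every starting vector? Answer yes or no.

Let D = diag(-13, 9, 8, -12, -14, 12); L, U the strict triangles.
Gauss-Seidel: T = -(D+L)⁻¹U, row 0 first, T[0,1] = -(-2)/(-13) = -0.1538; later rows by forward substitution.
  T[0,:] = [+0.0000 -0.1538 -0.2308 -0.3077 +0.3846 +0.0769]
  T[1,:] = [+0.0000 -0.0684 +0.0085 -0.0256 +0.2821 +0.7009]
  T[2,:] = [+0.0000 -0.0491 -0.0876 -0.4872 -0.0160 -0.1838]
  T[3,:] = [+0.0000 -0.0474 -0.0410 -0.0021 +0.0027 +0.5584]
  T[4,:] = [+0.0000 +0.0272 +0.0267 +0.0359 -0.1430 -0.3375]
  T[5,:] = [+0.0000 +0.0946 +0.0908 +0.1630 -0.2804 -0.4333]
|roots of det(T-λI)|: 0.8474, 0.1499, 0.1499, 0.0817, 0.0817, 0.0000.
ρ(T) = max|λ| = 0.8474; 0.8474 < 1: convergent.

yes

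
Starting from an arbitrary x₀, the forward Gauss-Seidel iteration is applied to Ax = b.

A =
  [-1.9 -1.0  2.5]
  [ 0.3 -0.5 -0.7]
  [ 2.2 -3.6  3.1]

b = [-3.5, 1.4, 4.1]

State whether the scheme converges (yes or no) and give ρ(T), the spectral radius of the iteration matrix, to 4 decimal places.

A = D + L + U where D = diag(-1.9, -0.5, 3.1).
T_GS = -(D+L)⁻¹U: row 0 first, T[0,1] = -(-1)/(-1.9) = -0.5263; later rows by forward substitution.
  T[0,:] = [+0.0000  -0.5263  +1.3158]
  T[1,:] = [+0.0000  -0.3158  -0.6105]
  T[2,:] = [+0.0000  +0.0068  -1.6428]
moduli |λ_i(T)| = 1.6397, 0.3189, 0.0000.
ρ = 1.6397; 1.6397 > 1 ⇒ diverges.

no, ρ = 1.6397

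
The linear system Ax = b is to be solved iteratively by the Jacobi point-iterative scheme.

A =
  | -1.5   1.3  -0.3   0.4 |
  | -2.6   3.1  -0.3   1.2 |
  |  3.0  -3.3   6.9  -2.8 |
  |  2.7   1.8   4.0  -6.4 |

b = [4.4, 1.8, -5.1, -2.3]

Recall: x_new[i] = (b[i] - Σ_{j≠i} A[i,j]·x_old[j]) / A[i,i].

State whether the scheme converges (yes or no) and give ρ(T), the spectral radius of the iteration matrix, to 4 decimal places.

Write A = D+L+U with D = diag(-1.5, 3.1, 6.9, -6.4).
T_J = -D⁻¹(L+U): T[0,3] = -(0.4)/(-1.5) = +0.2667; T[0,0] = 0.
  T[0,:] = [+0.0000 +0.8667 -0.2000 +0.2667]
  T[1,:] = [+0.8387 +0.0000 +0.0968 -0.3871]
  T[2,:] = [-0.4348 +0.4783 +0.0000 +0.4058]
  T[3,:] = [+0.4219 +0.2812 +0.6250 +0.0000]
moduli |λ_i(T)| = 1.2024, 0.7306, 0.5043, 0.0325.
spectral radius ρ = 1.2024; 1.2024 > 1 ⇒ diverges.

no, ρ = 1.2024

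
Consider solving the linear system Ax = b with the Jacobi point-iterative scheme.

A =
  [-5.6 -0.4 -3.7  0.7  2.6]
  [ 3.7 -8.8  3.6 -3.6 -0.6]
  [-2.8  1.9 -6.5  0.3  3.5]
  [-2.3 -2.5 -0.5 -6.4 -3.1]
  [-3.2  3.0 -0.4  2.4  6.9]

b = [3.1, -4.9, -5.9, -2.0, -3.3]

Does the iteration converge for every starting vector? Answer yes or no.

A = D + L + U where D = diag(-5.6, -8.8, -6.5, -6.4, 6.9).
Jacobi: T = -D⁻¹(L+U), T[1,3] = -(-3.6)/(-8.8) = -0.4091; T[1,1] = 0.
  T[0,:] = [+0.0000, -0.0714, -0.6607, +0.1250, +0.4643]
  T[1,:] = [+0.4205, +0.0000, +0.4091, -0.4091, -0.0682]
  T[2,:] = [-0.4308, +0.2923, +0.0000, +0.0462, +0.5385]
  T[3,:] = [-0.3594, -0.3906, -0.0781, +0.0000, -0.4844]
  T[4,:] = [+0.4638, -0.4348, +0.0580, -0.3478, +0.0000]
|eigenvalues of T|: 1.1275, 0.7109, 0.7109, 0.2705, 0.1748.
ρ(T) = max|λ| = 1.1275; 1.1275 > 1 ⇒ diverges.

no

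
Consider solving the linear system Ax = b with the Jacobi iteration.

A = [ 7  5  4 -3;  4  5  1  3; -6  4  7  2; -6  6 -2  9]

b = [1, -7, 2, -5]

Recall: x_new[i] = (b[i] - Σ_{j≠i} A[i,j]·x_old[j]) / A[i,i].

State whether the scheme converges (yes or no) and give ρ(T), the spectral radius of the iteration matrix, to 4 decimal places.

no, ρ = 1.2289

Split A = D + L + U, D = diag(7, 5, 7, 9).
T_J = -D⁻¹(L+U): T[2,3] = -(2)/(7) = -0.2857; T[2,2] = 0.
  T[0,:] = [+0.0000  -0.7143  -0.5714  +0.4286]
  T[1,:] = [-0.8000  +0.0000  -0.2000  -0.6000]
  T[2,:] = [+0.8571  -0.5714  +0.0000  -0.2857]
  T[3,:] = [+0.6667  -0.6667  +0.2222  +0.0000]
|roots of det(T-λI)|: 1.2289, 0.7440, 0.5756, 0.5756.
spectral radius ρ = 1.2289; 1.2289 > 1 ⇒ diverges.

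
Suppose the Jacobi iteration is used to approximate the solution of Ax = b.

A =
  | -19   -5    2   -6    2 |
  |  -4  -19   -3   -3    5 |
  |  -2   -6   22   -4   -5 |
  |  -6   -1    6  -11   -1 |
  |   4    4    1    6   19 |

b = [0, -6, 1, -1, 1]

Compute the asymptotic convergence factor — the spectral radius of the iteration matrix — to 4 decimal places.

Split A = D + L + U, D = diag(-19, -19, 22, -11, 19).
Jacobi T = -D⁻¹(L+U): T[4,3] = -(6)/(19) = -0.3158; T[4,4] = 0.
  T[0,:] = [+0.0000 -0.2632 +0.1053 -0.3158 +0.1053]
  T[1,:] = [-0.2105 +0.0000 -0.1579 -0.1579 +0.2632]
  T[2,:] = [+0.0909 +0.2727 +0.0000 +0.1818 +0.2273]
  T[3,:] = [-0.5455 -0.0909 +0.5455 +0.0000 -0.0909]
  T[4,:] = [-0.2105 -0.2105 -0.0526 -0.3158 +0.0000]
moduli |λ_i(T)| = 0.6408, 0.4204, 0.3058, 0.3058, 0.0758.
ρ = 0.6408; 0.6408 < 1 ⇒ converges.

0.6408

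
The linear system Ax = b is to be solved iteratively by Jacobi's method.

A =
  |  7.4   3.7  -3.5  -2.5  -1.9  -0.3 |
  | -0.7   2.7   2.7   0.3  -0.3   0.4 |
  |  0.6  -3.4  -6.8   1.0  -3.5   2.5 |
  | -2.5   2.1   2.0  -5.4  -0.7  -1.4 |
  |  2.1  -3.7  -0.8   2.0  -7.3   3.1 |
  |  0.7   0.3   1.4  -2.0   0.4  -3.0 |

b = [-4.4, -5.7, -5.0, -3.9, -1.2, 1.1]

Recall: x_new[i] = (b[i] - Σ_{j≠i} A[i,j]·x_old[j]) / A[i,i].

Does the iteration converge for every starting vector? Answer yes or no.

Let D = diag(7.4, 2.7, -6.8, -5.4, -7.3, -3); L, U the strict triangles.
Jacobi: T = -D⁻¹(L+U), T[5,3] = -(-2)/(-3) = -0.6667; T[5,5] = 0.
  T[0,:] = [+0.0000 -0.5000 +0.4730 +0.3378 +0.2568 +0.0405]
  T[1,:] = [+0.2593 +0.0000 -1.0000 -0.1111 +0.1111 -0.1481]
  T[2,:] = [+0.0882 -0.5000 +0.0000 +0.1471 -0.5147 +0.3676]
  T[3,:] = [-0.4630 +0.3889 +0.3704 +0.0000 -0.1296 -0.2593]
  T[4,:] = [+0.2877 -0.5068 -0.1096 +0.2740 +0.0000 +0.4247]
  T[5,:] = [+0.2333 +0.1000 +0.4667 -0.6667 +0.1333 +0.0000]
eigenvalue magnitudes: 1.1827, 0.5867, 0.5560, 0.5560, 0.2373, 0.1007.
ρ = 1.1827; 1.1827 > 1 ⇒ diverges.

no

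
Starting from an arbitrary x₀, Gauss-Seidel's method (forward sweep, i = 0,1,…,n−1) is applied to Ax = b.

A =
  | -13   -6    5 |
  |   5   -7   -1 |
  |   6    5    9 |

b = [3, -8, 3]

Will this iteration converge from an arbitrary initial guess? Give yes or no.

yes

Split A = D + L + U, D = diag(-13, -7, 9).
GS T = -(D+L)⁻¹U: row 0 first, T[0,2] = -(5)/(-13) = +0.3846; later rows by forward substitution.
  T[0,:] = [+0.0000  -0.4615  +0.3846]
  T[1,:] = [+0.0000  -0.3297  +0.1319]
  T[2,:] = [+0.0000  +0.4908  -0.3297]
eigenvalue magnitudes: 0.5841, 0.0753, 0.0000.
spectral radius ρ = 0.5841; 0.5841 < 1 ⇒ converges.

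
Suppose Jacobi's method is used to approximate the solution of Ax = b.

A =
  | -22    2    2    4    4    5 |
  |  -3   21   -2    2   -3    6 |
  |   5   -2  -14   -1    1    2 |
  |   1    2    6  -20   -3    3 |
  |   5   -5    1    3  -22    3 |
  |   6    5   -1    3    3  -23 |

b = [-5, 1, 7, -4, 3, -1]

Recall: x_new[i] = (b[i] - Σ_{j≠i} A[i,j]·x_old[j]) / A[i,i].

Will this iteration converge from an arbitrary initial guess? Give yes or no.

Write A = D+L+U with D = diag(-22, 21, -14, -20, -22, -23).
Jacobi T = -D⁻¹(L+U): T[0,1] = -(2)/(-22) = +0.0909; T[0,0] = 0.
  T[0,:] = [+0.0000 +0.0909 +0.0909 +0.1818 +0.1818 +0.2273]
  T[1,:] = [+0.1429 +0.0000 +0.0952 -0.0952 +0.1429 -0.2857]
  T[2,:] = [+0.3571 -0.1429 +0.0000 -0.0714 +0.0714 +0.1429]
  T[3,:] = [+0.0500 +0.1000 +0.3000 +0.0000 -0.1500 +0.1500]
  T[4,:] = [+0.2273 -0.2273 +0.0455 +0.1364 +0.0000 +0.1364]
  T[5,:] = [+0.2609 +0.2174 -0.0435 +0.1304 +0.1304 +0.0000]
|eigenvalues of T|: 0.5334, 0.3296, 0.3296, 0.2924, 0.2588, 0.2588.
ρ(T) = max|λ| = 0.5334; 0.5334 < 1: convergent.

yes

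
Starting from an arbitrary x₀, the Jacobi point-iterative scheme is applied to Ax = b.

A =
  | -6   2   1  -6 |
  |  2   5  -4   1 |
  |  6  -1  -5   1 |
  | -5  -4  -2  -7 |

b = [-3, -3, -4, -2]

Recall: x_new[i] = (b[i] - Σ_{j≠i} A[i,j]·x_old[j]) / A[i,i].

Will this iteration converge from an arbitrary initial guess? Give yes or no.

Let D = diag(-6, 5, -5, -7); L, U the strict triangles.
Jacobi: T = -D⁻¹(L+U), T[3,2] = -(-2)/(-7) = -0.2857; T[3,3] = 0.
  T[0,:] = [+0.0000, +0.3333, +0.1667, -1.0000]
  T[1,:] = [-0.4000, +0.0000, +0.8000, -0.2000]
  T[2,:] = [+1.2000, -0.2000, +0.0000, +0.2000]
  T[3,:] = [-0.7143, -0.5714, -0.2857, +0.0000]
|λ(T)| sorted: 1.1975, 0.9837, 0.7387, 0.7387.
ρ(T) = max|λ| = 1.1975; 1.1975 > 1, so it fails to converge.

no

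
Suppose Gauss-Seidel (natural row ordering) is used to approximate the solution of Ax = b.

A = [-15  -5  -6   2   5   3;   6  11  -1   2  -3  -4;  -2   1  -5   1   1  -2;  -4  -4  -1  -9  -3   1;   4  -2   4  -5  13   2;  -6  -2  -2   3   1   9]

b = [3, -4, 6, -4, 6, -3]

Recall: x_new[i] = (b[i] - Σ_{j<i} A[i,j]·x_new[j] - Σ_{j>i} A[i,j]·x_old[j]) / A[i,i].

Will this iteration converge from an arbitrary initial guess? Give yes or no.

A = D + L + U where D = diag(-15, 11, -5, -9, 13, 9).
Gauss-Seidel: T = -(D+L)⁻¹U, row 0 first, T[0,5] = -(3)/(-15) = +0.2000; later rows by forward substitution.
  T[0,:] = [+0.0000  -0.3333  -0.4000  +0.1333  +0.3333  +0.2000]
  T[1,:] = [+0.0000  +0.1818  +0.3091  -0.2545  +0.0909  +0.2545]
  T[2,:] = [+0.0000  +0.1697  +0.2218  +0.0958  +0.0848  -0.4291]
  T[3,:] = [+0.0000  +0.0485  +0.0158  +0.0432  -0.5313  -0.0432]
  T[4,:] = [+0.0000  +0.0970  +0.1084  -0.0930  -0.3190  -0.0608]
  T[5,:] = [+0.0000  -0.1710  -0.1660  +0.0495  +0.4738  +0.1157]
|eigenvalues of T|: 0.5357, 0.3595, 0.1106, 0.0986, 0.0986, 0.0000.
ρ(T) = max|λ| = 0.5357; 0.5357 < 1 ⇒ converges.

yes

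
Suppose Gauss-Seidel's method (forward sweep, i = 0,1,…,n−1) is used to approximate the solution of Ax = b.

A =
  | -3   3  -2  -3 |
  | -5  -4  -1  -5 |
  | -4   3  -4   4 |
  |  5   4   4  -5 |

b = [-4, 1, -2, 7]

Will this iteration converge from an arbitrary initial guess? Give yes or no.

A = D + L + U where D = diag(-3, -4, -4, -5).
GS T = -(D+L)⁻¹U: row 0 first, T[0,1] = -(3)/(-3) = +1.0000; later rows by forward substitution.
  T[0,:] = [+0.0000 +1.0000 -0.6667 -1.0000]
  T[1,:] = [+0.0000 -1.2500 +0.5833 +0.0000]
  T[2,:] = [+0.0000 -1.9375 +1.1042 +2.0000]
  T[3,:] = [+0.0000 -1.5500 +0.6833 +0.6000]
moduli |λ_i(T)| = 1.4871, 1.1759, 0.1430, 0.0000.
ρ = 1.4871; 1.4871 > 1 ⇒ diverges.

no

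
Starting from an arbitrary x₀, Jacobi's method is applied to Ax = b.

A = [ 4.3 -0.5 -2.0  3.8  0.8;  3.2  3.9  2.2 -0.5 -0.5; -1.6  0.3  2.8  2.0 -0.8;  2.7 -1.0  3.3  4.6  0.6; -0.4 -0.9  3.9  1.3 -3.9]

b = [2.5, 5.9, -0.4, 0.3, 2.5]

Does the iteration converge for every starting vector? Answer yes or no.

A = D + L + U where D = diag(4.3, 3.9, 2.8, 4.6, -3.9).
T_J = -D⁻¹(L+U): T[0,1] = -(-0.5)/(4.3) = +0.1163; T[0,0] = 0.
  T[0,:] = [+0.0000 +0.1163 +0.4651 -0.8837 -0.1860]
  T[1,:] = [-0.8205 +0.0000 -0.5641 +0.1282 +0.1282]
  T[2,:] = [+0.5714 -0.1071 +0.0000 -0.7143 +0.2857]
  T[3,:] = [-0.5870 +0.2174 -0.7174 +0.0000 -0.1304]
  T[4,:] = [-0.1026 -0.2308 +1.0000 +0.3333 +0.0000]
|eigenvalues of T|: 1.4358, 0.8637, 0.4726, 0.1094, 0.0099.
ρ(T) = max|λ| = 1.4358; 1.4358 > 1: divergent.

no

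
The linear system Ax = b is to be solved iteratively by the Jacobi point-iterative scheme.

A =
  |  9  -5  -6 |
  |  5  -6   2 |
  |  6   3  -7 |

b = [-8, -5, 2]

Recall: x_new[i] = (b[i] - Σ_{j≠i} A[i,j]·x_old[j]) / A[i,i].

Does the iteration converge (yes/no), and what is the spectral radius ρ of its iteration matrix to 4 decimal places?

Let D = diag(9, -6, -7); L, U the strict triangles.
T_J = -D⁻¹(L+U): T[1,2] = -(2)/(-6) = +0.3333; T[1,1] = 0.
  T[0,:] = [+0.0000 +0.5556 +0.6667]
  T[1,:] = [+0.8333 +0.0000 +0.3333]
  T[2,:] = [+0.8571 +0.4286 +0.0000]
|eigenvalues of T|: 1.2252, 0.8393, 0.3859.
ρ(T) = max|λ| = 1.2252; 1.2252 > 1, so it fails to converge.

no, ρ = 1.2252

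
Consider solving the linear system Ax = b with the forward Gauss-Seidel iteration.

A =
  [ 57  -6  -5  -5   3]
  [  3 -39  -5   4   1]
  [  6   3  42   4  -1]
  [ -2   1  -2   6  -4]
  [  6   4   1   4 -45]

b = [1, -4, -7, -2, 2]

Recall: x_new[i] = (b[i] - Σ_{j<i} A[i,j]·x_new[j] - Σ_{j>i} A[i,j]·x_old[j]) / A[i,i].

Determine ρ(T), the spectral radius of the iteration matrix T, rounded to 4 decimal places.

Diagonal D = diag(57, -39, 42, 6, -45); L, U strict lower/upper.
Gauss-Seidel: T = -(D+L)⁻¹U, row 0 first, T[0,2] = -(-5)/(57) = +0.0877; later rows by forward substitution.
  T[0,:] = [+0.0000 +0.1053 +0.0877 +0.0877 -0.0526]
  T[1,:] = [+0.0000 +0.0081 -0.1215 +0.1093 +0.0216]
  T[2,:] = [+0.0000 -0.0156 -0.0039 -0.1156 +0.0298]
  T[3,:] = [+0.0000 +0.0285 +0.0482 -0.0275 +0.6555]
  T[4,:] = [+0.0000 +0.0169 +0.0051 +0.0164 +0.0538]
|λ(T)| sorted: 0.1688, 0.0951, 0.0844, 0.0844, 0.0000.
ρ(T) = max|λ| = 0.1688; 0.1688 < 1, so it converges for any x₀.

0.1688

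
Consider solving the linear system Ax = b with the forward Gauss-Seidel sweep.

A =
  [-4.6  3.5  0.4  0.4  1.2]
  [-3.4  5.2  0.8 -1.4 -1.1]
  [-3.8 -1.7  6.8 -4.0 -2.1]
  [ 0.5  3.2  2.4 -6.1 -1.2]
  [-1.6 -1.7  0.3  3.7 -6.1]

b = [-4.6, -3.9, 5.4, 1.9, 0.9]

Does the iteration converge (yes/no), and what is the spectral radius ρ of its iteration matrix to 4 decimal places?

yes, ρ = 0.8597

Write A = D+L+U with D = diag(-4.6, 5.2, 6.8, -6.1, -6.1).
GS T = -(D+L)⁻¹U: row 0 first, T[0,2] = -(0.4)/(-4.6) = +0.0870; later rows by forward substitution.
  T[0,:] = [+0.0000  +0.7609  +0.0870  +0.0870  +0.2609]
  T[1,:] = [+0.0000  +0.4975  -0.0970  +0.3261  +0.3821]
  T[2,:] = [+0.0000  +0.5496  +0.0243  +0.7184  +0.5501]
  T[3,:] = [+0.0000  +0.5396  -0.0342  +0.4608  +0.2416]
  T[4,:] = [+0.0000  +0.0161  -0.0153  +0.2012  -0.0013]
moduli |λ_i(T)| = 0.8597, 0.2070, 0.1413, 0.1413, 0.0000.
spectral radius ρ = 0.8597; 0.8597 < 1 ⇒ converges.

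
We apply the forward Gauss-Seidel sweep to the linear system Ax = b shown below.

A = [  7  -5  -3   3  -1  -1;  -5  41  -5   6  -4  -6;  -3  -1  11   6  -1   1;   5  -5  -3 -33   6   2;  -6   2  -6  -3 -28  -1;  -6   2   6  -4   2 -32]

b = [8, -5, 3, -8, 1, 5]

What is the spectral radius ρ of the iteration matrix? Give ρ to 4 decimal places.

Write A = D+L+U with D = diag(7, 41, 11, -33, -28, -32).
GS T = -(D+L)⁻¹U: row 0 first, T[0,1] = -(-5)/(7) = +0.7143; later rows by forward substitution.
  T[0,:] = [+0.0000 +0.7143 +0.4286 -0.4286 +0.1429 +0.1429]
  T[1,:] = [+0.0000 +0.0871 +0.1742 -0.1986 +0.1150 +0.1638]
  T[2,:] = [+0.0000 +0.2027 +0.1327 -0.6804 +0.1403 -0.0371]
  T[3,:] = [+0.0000 +0.0766 +0.0265 +0.0270 +0.1733 +0.0608]
  T[4,:] = [+0.0000 -0.1985 -0.1107 +0.2206 -0.0710 -0.0532]
  T[5,:] = [+0.0000 -0.1125 -0.0548 -0.0492 -0.0194 -0.0344]
eigenvalue magnitudes: 0.3052, 0.2467, 0.2467, 0.1653, 0.0188, 0.0000.
ρ = 0.3052; 0.3052 < 1: convergent.

0.3052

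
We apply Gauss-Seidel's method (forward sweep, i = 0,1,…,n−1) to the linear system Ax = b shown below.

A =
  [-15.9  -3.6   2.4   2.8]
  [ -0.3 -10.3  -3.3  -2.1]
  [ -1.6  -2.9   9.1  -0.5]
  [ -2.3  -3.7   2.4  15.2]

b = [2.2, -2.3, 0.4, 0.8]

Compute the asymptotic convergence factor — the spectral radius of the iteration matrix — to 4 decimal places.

A = D + L + U where D = diag(-15.9, -10.3, 9.1, 15.2).
T_GS = -(D+L)⁻¹U: row 0 first, T[0,1] = -(-3.6)/(-15.9) = -0.2264; later rows by forward substitution.
  T[0,:] = [+0.0000 -0.2264 +0.1509 +0.1761]
  T[1,:] = [+0.0000 +0.0066 -0.3248 -0.2090]
  T[2,:] = [+0.0000 -0.0377 -0.0770 +0.0193]
  T[3,:] = [+0.0000 -0.0267 -0.0441 -0.0273]
|roots of det(T-λI)|: 0.1687, 0.1051, 0.0340, 0.0000.
ρ = 0.1687; 0.1687 < 1 ⇒ converges.

0.1687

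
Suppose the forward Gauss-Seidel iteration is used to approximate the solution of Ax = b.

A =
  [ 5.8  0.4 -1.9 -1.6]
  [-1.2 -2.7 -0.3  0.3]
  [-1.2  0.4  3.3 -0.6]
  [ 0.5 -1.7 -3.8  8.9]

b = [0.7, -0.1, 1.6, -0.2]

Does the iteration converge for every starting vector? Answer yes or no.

yes

Split A = D + L + U, D = diag(5.8, -2.7, 3.3, 8.9).
Gauss-Seidel: T = -(D+L)⁻¹U, row 0 first, T[0,1] = -(0.4)/(5.8) = -0.0690; later rows by forward substitution.
  T[0,:] = [+0.0000 -0.0690 +0.3276 +0.2759]
  T[1,:] = [+0.0000 +0.0307 -0.2567 -0.0115]
  T[2,:] = [+0.0000 -0.0288 +0.1502 +0.2835]
  T[3,:] = [+0.0000 -0.0026 -0.0033 +0.1034]
|eigenvalues of T|: 0.1968, 0.0918, 0.0043, 0.0000.
spectral radius ρ = 0.1968; 0.1968 < 1 ⇒ converges.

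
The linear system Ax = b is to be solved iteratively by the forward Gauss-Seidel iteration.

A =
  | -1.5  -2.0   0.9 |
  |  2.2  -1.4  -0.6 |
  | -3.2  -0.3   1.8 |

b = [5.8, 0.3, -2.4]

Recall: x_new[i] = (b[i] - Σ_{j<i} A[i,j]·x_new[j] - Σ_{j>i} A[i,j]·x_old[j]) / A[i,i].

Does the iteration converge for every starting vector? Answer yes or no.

no

Diagonal D = diag(-1.5, -1.4, 1.8); L, U strict lower/upper.
Gauss-Seidel: T = -(D+L)⁻¹U, row 0 first, T[0,2] = -(0.9)/(-1.5) = +0.6000; later rows by forward substitution.
  T[0,:] = [+0.0000  -1.3333  +0.6000]
  T[1,:] = [+0.0000  -2.0952  +0.5143]
  T[2,:] = [+0.0000  -2.7196  +1.1524]
|eigenvalues of T|: 1.5841, 0.6413, 0.0000.
spectral radius ρ = 1.5841; 1.5841 > 1, so it fails to converge.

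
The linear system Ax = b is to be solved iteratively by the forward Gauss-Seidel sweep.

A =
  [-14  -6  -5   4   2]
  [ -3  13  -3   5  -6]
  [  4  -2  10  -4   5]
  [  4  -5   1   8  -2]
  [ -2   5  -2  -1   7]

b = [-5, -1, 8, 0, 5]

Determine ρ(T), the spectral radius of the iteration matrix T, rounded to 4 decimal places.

Diagonal D = diag(-14, 13, 10, 8, 7); L, U strict lower/upper.
T_GS = -(D+L)⁻¹U: row 0 first, T[0,1] = -(-6)/(-14) = -0.4286; later rows by forward substitution.
  T[0,:] = [+0.0000  -0.4286  -0.3571  +0.2857  +0.1429]
  T[1,:] = [+0.0000  -0.0989  +0.1484  -0.3187  +0.4945]
  T[2,:] = [+0.0000  +0.1516  +0.1725  +0.2220  -0.4582]
  T[3,:] = [+0.0000  +0.1335  +0.2497  -0.3698  +0.5449]
  T[4,:] = [+0.0000  +0.0106  -0.1230  +0.3199  -0.3655]
eigenvalue magnitudes: 0.8679, 0.2668, 0.1449, 0.0842, 0.0000.
ρ = 0.8679; 0.8679 < 1, so it converges for any x₀.

0.8679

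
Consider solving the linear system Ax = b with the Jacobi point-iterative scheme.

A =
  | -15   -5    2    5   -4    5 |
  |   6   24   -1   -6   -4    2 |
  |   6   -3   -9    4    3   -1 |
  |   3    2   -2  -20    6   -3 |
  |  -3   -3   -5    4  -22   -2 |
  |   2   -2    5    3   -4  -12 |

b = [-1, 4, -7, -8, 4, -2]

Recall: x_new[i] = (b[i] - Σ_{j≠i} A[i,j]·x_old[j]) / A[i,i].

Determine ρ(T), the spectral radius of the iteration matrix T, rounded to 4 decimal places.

Split A = D + L + U, D = diag(-15, 24, -9, -20, -22, -12).
Jacobi: T = -D⁻¹(L+U), T[2,5] = -(-1)/(-9) = -0.1111; T[2,2] = 0.
  T[0,:] = [+0.0000 -0.3333 +0.1333 +0.3333 -0.2667 +0.3333]
  T[1,:] = [-0.2500 +0.0000 +0.0417 +0.2500 +0.1667 -0.0833]
  T[2,:] = [+0.6667 -0.3333 +0.0000 +0.4444 +0.3333 -0.1111]
  T[3,:] = [+0.1500 +0.1000 -0.1000 +0.0000 +0.3000 -0.1500]
  T[4,:] = [-0.1364 -0.1364 -0.2273 +0.1818 +0.0000 -0.0909]
  T[5,:] = [+0.1667 -0.1667 +0.4167 +0.2500 -0.3333 +0.0000]
moduli |λ_i(T)| = 0.6579, 0.4121, 0.3951, 0.3951, 0.3159, 0.0652.
ρ = 0.6579; 0.6579 < 1, so it converges for any x₀.

0.6579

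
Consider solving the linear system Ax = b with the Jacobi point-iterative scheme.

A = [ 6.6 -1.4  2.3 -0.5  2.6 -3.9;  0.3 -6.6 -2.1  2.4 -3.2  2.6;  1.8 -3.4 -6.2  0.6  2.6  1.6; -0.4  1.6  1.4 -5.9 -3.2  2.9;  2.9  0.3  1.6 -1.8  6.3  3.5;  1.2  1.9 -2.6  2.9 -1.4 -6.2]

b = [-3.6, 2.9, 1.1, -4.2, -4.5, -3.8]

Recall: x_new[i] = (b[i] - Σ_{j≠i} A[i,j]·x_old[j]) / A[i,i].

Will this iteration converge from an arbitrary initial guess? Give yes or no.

no

Let D = diag(6.6, -6.6, -6.2, -5.9, 6.3, -6.2); L, U the strict triangles.
Jacobi: T = -D⁻¹(L+U), T[4,0] = -(2.9)/(6.3) = -0.4603; T[4,4] = 0.
  T[0,:] = [+0.0000 +0.2121 -0.3485 +0.0758 -0.3939 +0.5909]
  T[1,:] = [+0.0455 +0.0000 -0.3182 +0.3636 -0.4848 +0.3939]
  T[2,:] = [+0.2903 -0.5484 +0.0000 +0.0968 +0.4194 +0.2581]
  T[3,:] = [-0.0678 +0.2712 +0.2373 +0.0000 -0.5424 +0.4915]
  T[4,:] = [-0.4603 -0.0476 -0.2540 +0.2857 +0.0000 -0.5556]
  T[5,:] = [+0.1935 +0.3065 -0.4194 +0.4677 -0.2258 +0.0000]
eigenvalue magnitudes: 1.1490, 0.5927, 0.5927, 0.4582, 0.4360, 0.1882.
spectral radius ρ = 1.1490; 1.1490 > 1 ⇒ diverges.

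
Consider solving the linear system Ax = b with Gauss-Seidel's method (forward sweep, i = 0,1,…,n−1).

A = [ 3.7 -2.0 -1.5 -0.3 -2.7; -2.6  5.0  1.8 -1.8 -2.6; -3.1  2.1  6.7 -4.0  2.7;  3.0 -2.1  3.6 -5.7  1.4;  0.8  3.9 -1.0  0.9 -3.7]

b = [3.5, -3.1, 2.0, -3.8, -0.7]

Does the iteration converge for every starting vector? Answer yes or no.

no

Split A = D + L + U, D = diag(3.7, 5, 6.7, -5.7, -3.7).
GS T = -(D+L)⁻¹U: row 0 first, T[0,3] = -(-0.3)/(3.7) = +0.0811; later rows by forward substitution.
  T[0,:] = [+0.0000 +0.5405 +0.4054 +0.0811 +0.7297]
  T[1,:] = [+0.0000 +0.2811 -0.1492 +0.4022 +0.8995]
  T[2,:] = [+0.0000 +0.1620 +0.2343 +0.5085 -0.3473]
  T[3,:] = [+0.0000 +0.2833 +0.4163 +0.2157 +0.0790]
  T[4,:] = [+0.0000 +0.4383 -0.0317 +0.3565 +1.2189]
|λ(T)| sorted: 1.6103, 0.6680, 0.3098, 0.0185, 0.0000.
ρ(T) = max|λ| = 1.6103; 1.6103 > 1 ⇒ diverges.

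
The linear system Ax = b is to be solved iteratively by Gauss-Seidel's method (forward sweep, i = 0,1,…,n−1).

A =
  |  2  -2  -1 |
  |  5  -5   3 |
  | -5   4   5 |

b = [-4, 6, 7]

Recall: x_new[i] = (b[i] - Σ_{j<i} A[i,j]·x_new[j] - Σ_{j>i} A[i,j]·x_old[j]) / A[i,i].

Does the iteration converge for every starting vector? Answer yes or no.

no

Split A = D + L + U, D = diag(2, -5, 5).
T_GS = -(D+L)⁻¹U: row 0 first, T[0,2] = -(-1)/(2) = +0.5000; later rows by forward substitution.
  T[0,:] = [+0.0000, +1.0000, +0.5000]
  T[1,:] = [+0.0000, +1.0000, +1.1000]
  T[2,:] = [+0.0000, +0.2000, -0.3800]
moduli |λ_i(T)| = 1.1443, 0.5243, 0.0000.
ρ = 1.1443; 1.1443 > 1 ⇒ diverges.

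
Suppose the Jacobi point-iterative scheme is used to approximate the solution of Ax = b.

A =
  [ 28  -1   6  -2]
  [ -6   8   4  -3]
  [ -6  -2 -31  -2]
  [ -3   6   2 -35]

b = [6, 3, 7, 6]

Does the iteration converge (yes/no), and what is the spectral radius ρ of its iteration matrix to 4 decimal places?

yes, ρ = 0.4544

Let D = diag(28, 8, -31, -35); L, U the strict triangles.
T_J = -D⁻¹(L+U): T[3,1] = -(6)/(-35) = +0.1714; T[3,3] = 0.
  T[0,:] = [+0.0000 +0.0357 -0.2143 +0.0714]
  T[1,:] = [+0.7500 +0.0000 -0.5000 +0.3750]
  T[2,:] = [-0.1935 -0.0645 +0.0000 -0.0645]
  T[3,:] = [-0.0857 +0.1714 +0.0571 +0.0000]
|roots of det(T-λI)|: 0.4544, 0.2383, 0.2383, 0.0115.
spectral radius ρ = 0.4544; 0.4544 < 1: convergent.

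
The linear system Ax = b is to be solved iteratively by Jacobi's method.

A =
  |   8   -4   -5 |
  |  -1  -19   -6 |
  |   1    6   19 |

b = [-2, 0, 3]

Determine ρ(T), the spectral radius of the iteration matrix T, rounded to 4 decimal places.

0.3158

A = D + L + U where D = diag(8, -19, 19).
T_J = -D⁻¹(L+U): T[2,0] = -(1)/(19) = -0.0526; T[2,2] = 0.
  T[0,:] = [+0.0000  +0.5000  +0.6250]
  T[1,:] = [-0.0526  +0.0000  -0.3158]
  T[2,:] = [-0.0526  -0.3158  +0.0000]
moduli |λ_i(T)| = 0.3158, 0.2433, 0.2433.
ρ(T) = max|λ| = 0.3158; 0.3158 < 1: convergent.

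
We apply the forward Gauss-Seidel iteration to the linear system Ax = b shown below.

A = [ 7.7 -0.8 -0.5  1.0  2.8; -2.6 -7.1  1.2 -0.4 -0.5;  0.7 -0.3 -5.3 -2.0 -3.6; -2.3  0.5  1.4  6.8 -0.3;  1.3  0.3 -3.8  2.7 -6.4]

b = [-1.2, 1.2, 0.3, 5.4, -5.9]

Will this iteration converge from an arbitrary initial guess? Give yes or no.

Let D = diag(7.7, -7.1, -5.3, 6.8, -6.4); L, U the strict triangles.
Gauss-Seidel: T = -(D+L)⁻¹U, row 0 first, T[0,2] = -(-0.5)/(7.7) = +0.0649; later rows by forward substitution.
  T[0,:] = [+0.0000, +0.1039, +0.0649, -0.1299, -0.3636]
  T[1,:] = [+0.0000, -0.0380, +0.1452, -0.0088, +0.0627]
  T[2,:] = [+0.0000, +0.0159, +0.0004, -0.3940, -0.7308]
  T[3,:] = [+0.0000, +0.0347, +0.0112, +0.0378, +0.0670]
  T[4,:] = [+0.0000, +0.0245, +0.0245, +0.2231, +0.3913]
|λ(T)| sorted: 0.3263, 0.1769, 0.1018, 0.0101, 0.0000.
ρ(T) = max|λ| = 0.3263; 0.3263 < 1 ⇒ converges.

yes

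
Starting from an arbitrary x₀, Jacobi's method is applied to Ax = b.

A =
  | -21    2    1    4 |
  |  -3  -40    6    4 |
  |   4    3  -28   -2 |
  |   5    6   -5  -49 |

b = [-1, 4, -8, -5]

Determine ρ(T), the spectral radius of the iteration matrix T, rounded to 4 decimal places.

Write A = D+L+U with D = diag(-21, -40, -28, -49).
Jacobi T = -D⁻¹(L+U): T[0,2] = -(1)/(-21) = +0.0476; T[0,0] = 0.
  T[0,:] = [+0.0000 +0.0952 +0.0476 +0.1905]
  T[1,:] = [-0.0750 +0.0000 +0.1500 +0.1000]
  T[2,:] = [+0.1429 +0.1071 +0.0000 -0.0714]
  T[3,:] = [+0.1020 +0.1224 -0.1020 +0.0000]
|roots of det(T-λI)|: 0.2718, 0.1843, 0.0552, 0.0552.
spectral radius ρ = 0.2718; 0.2718 < 1, so it converges for any x₀.

0.2718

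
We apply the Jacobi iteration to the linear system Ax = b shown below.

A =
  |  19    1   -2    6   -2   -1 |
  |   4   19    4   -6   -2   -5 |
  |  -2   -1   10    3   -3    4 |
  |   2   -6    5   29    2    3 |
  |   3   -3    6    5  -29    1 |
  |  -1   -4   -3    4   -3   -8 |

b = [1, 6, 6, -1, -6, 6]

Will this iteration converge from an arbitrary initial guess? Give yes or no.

yes

A = D + L + U where D = diag(19, 19, 10, 29, -29, -8).
T_J = -D⁻¹(L+U): T[0,4] = -(-2)/(19) = +0.1053; T[0,0] = 0.
  T[0,:] = [+0.0000, -0.0526, +0.1053, -0.3158, +0.1053, +0.0526]
  T[1,:] = [-0.2105, +0.0000, -0.2105, +0.3158, +0.1053, +0.2632]
  T[2,:] = [+0.2000, +0.1000, +0.0000, -0.3000, +0.3000, -0.4000]
  T[3,:] = [-0.0690, +0.2069, -0.1724, +0.0000, -0.0690, -0.1034]
  T[4,:] = [+0.1034, -0.1034, +0.2069, +0.1724, +0.0000, +0.0345]
  T[5,:] = [-0.1250, -0.5000, -0.3750, +0.5000, -0.3750, +0.0000]
eigenvalue magnitudes: 0.6037, 0.4407, 0.4407, 0.3829, 0.1824, 0.0324.
spectral radius ρ = 0.6037; 0.6037 < 1 ⇒ converges.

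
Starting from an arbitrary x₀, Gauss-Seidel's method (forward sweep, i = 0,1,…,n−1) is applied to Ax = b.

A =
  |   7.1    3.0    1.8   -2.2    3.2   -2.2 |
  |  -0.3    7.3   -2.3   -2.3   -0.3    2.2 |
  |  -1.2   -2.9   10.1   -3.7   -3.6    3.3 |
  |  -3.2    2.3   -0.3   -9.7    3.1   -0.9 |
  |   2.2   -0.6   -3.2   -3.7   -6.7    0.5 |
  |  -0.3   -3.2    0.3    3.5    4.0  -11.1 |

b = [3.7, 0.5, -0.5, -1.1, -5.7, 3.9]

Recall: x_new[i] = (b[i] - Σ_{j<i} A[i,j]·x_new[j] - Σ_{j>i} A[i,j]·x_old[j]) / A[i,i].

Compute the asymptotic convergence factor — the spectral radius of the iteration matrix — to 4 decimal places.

Diagonal D = diag(7.1, 7.3, 10.1, -9.7, -6.7, -11.1); L, U strict lower/upper.
GS T = -(D+L)⁻¹U: row 0 first, T[0,5] = -(-2.2)/(7.1) = +0.3099; later rows by forward substitution.
  T[0,:] = [+0.0000  -0.4225  -0.2535  +0.3099  -0.4507  +0.3099]
  T[1,:] = [+0.0000  -0.0174  +0.3046  +0.3278  +0.0226  -0.2886]
  T[2,:] = [+0.0000  -0.0552  +0.0574  +0.4973  +0.3094  -0.3728]
  T[3,:] = [+0.0000  +0.1370  +0.1541  -0.0399  +0.4641  -0.2519]
  T[4,:] = [+0.0000  -0.1865  -0.2230  -0.1431  -0.5540  +0.5194]
  T[5,:] = [+0.0000  -0.0091  -0.1112  -0.1536  -0.0393  +0.1725]
moduli |λ_i(T)| = 0.5932, 0.2520, 0.2520, 0.1708, 0.0049, 0.0000.
ρ = 0.5932; 0.5932 < 1, so it converges for any x₀.

0.5932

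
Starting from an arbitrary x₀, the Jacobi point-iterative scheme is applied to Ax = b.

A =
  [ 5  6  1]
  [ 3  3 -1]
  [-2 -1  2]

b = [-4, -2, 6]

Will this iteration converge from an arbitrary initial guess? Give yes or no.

Write A = D+L+U with D = diag(5, 3, 2).
Jacobi T = -D⁻¹(L+U): T[2,1] = -(-1)/(2) = +0.5000; T[2,2] = 0.
  T[0,:] = [+0.0000 -1.2000 -0.2000]
  T[1,:] = [-1.0000 +0.0000 +0.3333]
  T[2,:] = [+1.0000 +0.5000 +0.0000]
eigenvalue magnitudes: 1.1910, 0.9161, 0.2750.
spectral radius ρ = 1.1910; 1.1910 > 1: divergent.

no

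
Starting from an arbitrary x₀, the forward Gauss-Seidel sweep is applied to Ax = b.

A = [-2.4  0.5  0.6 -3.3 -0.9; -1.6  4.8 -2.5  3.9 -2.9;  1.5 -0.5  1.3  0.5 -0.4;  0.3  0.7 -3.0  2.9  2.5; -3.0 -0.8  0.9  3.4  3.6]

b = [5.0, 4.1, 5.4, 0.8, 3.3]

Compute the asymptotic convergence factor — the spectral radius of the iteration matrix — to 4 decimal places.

A = D + L + U where D = diag(-2.4, 4.8, 1.3, 2.9, 3.6).
GS T = -(D+L)⁻¹U: row 0 first, T[0,1] = -(0.5)/(-2.4) = +0.2083; later rows by forward substitution.
  T[0,:] = [+0.0000  +0.2083  +0.2500  -1.3750  -0.3750]
  T[1,:] = [+0.0000  +0.0694  +0.6042  -1.2708  +0.4792]
  T[2,:] = [+0.0000  -0.2137  -0.0561  +0.7131  +0.9247]
  T[3,:] = [+0.0000  -0.2594  -0.2297  +1.1867  +0.0176]
  T[4,:] = [+0.0000  +0.4874  +0.5736  -2.7273  -0.4538]
|λ(T)| sorted: 1.6251, 0.7149, 0.1606, 0.1606, 0.0000.
ρ(T) = max|λ| = 1.6251; 1.6251 > 1 ⇒ diverges.

1.6251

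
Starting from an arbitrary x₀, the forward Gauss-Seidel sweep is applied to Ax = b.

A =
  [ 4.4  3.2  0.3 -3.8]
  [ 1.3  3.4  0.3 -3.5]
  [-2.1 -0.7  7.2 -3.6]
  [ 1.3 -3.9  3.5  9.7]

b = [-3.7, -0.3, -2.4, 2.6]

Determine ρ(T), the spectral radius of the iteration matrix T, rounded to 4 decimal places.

0.5457

Diagonal D = diag(4.4, 3.4, 7.2, 9.7); L, U strict lower/upper.
Gauss-Seidel: T = -(D+L)⁻¹U, row 0 first, T[0,2] = -(0.3)/(4.4) = -0.0682; later rows by forward substitution.
  T[0,:] = [+0.0000, -0.7273, -0.0682, +0.8636]
  T[1,:] = [+0.0000, +0.2781, -0.0622, +0.6992]
  T[2,:] = [+0.0000, -0.1851, -0.0259, +0.8199]
  T[3,:] = [+0.0000, +0.2761, -0.0065, -0.1305]
|roots of det(T-λI)|: 0.5457, 0.4419, 0.0178, 0.0000.
spectral radius ρ = 0.5457; 0.5457 < 1 ⇒ converges.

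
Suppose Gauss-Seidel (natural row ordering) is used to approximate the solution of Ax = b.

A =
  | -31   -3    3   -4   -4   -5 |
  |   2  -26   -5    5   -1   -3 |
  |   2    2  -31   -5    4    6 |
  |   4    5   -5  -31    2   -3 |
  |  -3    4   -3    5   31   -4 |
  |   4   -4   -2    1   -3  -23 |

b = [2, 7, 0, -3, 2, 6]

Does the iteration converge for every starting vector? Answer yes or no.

A = D + L + U where D = diag(-31, -26, -31, -31, 31, -23).
Gauss-Seidel: T = -(D+L)⁻¹U, row 0 first, T[0,1] = -(-3)/(-31) = -0.0968; later rows by forward substitution.
  T[0,:] = [+0.0000 -0.0968 +0.0968 -0.1290 -0.1290 -0.1613]
  T[1,:] = [+0.0000 -0.0074 -0.1849 +0.1824 -0.0484 -0.1278]
  T[2,:] = [+0.0000 -0.0067 -0.0057 -0.1578 +0.1176 +0.1749]
  T[3,:] = [+0.0000 -0.0126 -0.0164 +0.0382 +0.0211 -0.1664]
  T[4,:] = [+0.0000 -0.0070 +0.0353 -0.0575 +0.0017 +0.1737]
  T[5,:] = [+0.0000 -0.0146 +0.0442 -0.0313 -0.0236 -0.0509]
moduli |λ_i(T)| = 0.1655, 0.1067, 0.1067, 0.0664, 0.0348, 0.0000.
ρ = 0.1655; 0.1655 < 1, so it converges for any x₀.

yes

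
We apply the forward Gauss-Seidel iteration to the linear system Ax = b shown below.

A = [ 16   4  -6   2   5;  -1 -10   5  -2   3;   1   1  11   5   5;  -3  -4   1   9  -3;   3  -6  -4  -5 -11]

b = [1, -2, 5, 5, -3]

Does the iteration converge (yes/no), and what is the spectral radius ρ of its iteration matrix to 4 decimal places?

yes, ρ = 0.5287

Split A = D + L + U, D = diag(16, -10, 11, 9, -11).
T_GS = -(D+L)⁻¹U: row 0 first, T[0,2] = -(-6)/(16) = +0.3750; later rows by forward substitution.
  T[0,:] = [+0.0000, -0.2500, +0.3750, -0.1250, -0.3125]
  T[1,:] = [+0.0000, +0.0250, +0.4625, -0.1875, +0.3313]
  T[2,:] = [+0.0000, +0.0205, -0.0761, -0.4261, -0.4563]
  T[3,:] = [+0.0000, -0.0745, +0.3390, -0.0777, +0.4271]
  T[4,:] = [+0.0000, -0.0554, -0.2764, +0.2584, -0.2941]
|eigenvalues of T|: 0.5287, 0.2576, 0.1947, 0.1947, 0.0000.
spectral radius ρ = 0.5287; 0.5287 < 1, so it converges for any x₀.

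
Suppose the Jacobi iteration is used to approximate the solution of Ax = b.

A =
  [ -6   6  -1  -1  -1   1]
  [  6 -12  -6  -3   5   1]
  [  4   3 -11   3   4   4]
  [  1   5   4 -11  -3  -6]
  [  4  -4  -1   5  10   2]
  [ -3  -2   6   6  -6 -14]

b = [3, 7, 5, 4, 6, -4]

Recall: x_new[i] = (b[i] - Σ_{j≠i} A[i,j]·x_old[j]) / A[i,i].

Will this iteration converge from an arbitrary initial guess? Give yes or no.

Split A = D + L + U, D = diag(-6, -12, -11, -11, 10, -14).
T_J = -D⁻¹(L+U): T[1,2] = -(-6)/(-12) = -0.5000; T[1,1] = 0.
  T[0,:] = [+0.0000, +1.0000, -0.1667, -0.1667, -0.1667, +0.1667]
  T[1,:] = [+0.5000, +0.0000, -0.5000, -0.2500, +0.4167, +0.0833]
  T[2,:] = [+0.3636, +0.2727, +0.0000, +0.2727, +0.3636, +0.3636]
  T[3,:] = [+0.0909, +0.4545, +0.3636, +0.0000, -0.2727, -0.5455]
  T[4,:] = [-0.4000, +0.4000, +0.1000, -0.5000, +0.0000, -0.2000]
  T[5,:] = [-0.2143, -0.1429, +0.4286, +0.4286, -0.4286, +0.0000]
eigenvalue magnitudes: 1.1919, 0.7994, 0.7994, 0.3011, 0.2516, 0.1647.
ρ(T) = max|λ| = 1.1919; 1.1919 > 1, so it fails to converge.

no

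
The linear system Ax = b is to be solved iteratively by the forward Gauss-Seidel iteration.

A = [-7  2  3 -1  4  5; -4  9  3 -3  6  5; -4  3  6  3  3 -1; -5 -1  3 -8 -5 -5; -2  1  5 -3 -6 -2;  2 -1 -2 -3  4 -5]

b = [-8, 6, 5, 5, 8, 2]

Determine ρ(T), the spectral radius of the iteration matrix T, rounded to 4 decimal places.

1.6123

A = D + L + U where D = diag(-7, 9, 6, -8, -6, -5).
T_GS = -(D+L)⁻¹U: row 0 first, T[0,2] = -(3)/(-7) = +0.4286; later rows by forward substitution.
  T[0,:] = [+0.0000, +0.2857, +0.4286, -0.1429, +0.5714, +0.7143]
  T[1,:] = [+0.0000, +0.1270, -0.1429, +0.2698, -0.4127, -0.2381]
  T[2,:] = [+0.0000, +0.1270, +0.3571, -0.7302, +0.0873, +0.7619]
  T[3,:] = [+0.0000, -0.1468, -0.1161, -0.2183, -0.8978, -0.7560]
  T[4,:] = [+0.0000, +0.1052, +0.1890, -0.4067, +0.2624, +0.4018]
  T[5,:] = [+0.0000, +0.2103, +0.2780, -0.0135, +1.0248, +0.8036]
moduli |λ_i(T)| = 1.6123, 0.3357, 0.3357, 0.2310, 0.0945, 0.0000.
ρ = 1.6123; 1.6123 > 1, so it fails to converge.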